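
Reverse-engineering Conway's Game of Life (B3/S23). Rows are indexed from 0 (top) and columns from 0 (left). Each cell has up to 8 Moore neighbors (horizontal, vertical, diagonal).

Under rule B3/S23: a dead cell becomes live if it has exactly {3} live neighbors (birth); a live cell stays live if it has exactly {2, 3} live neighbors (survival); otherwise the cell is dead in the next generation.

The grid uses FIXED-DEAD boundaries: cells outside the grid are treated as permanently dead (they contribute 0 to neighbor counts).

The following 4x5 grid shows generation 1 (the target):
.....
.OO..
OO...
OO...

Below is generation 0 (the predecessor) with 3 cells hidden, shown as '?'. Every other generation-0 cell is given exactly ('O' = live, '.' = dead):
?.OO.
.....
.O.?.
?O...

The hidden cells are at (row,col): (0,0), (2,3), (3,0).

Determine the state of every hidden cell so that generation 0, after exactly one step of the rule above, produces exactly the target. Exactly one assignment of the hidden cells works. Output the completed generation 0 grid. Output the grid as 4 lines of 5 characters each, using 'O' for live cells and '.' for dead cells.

Answer: O.OO.
.....
.O...
OO...

Derivation:
Hidden generation-0 cells (in order): (0,0), (2,3), (3,0).
A hidden cell only influences target cells in its own 3x3 neighborhood. Try each of the 2^3 = 8 assignments, step the completed generation 0 forward once under B3/S23, and compare with the target:
  (0,0)=. (2,3)=. (3,0)=. -> step gives (1,1)='.' but target has 'O' -> reject
  (0,0)=. (2,3)=. (3,0)=O -> step gives (1,1)='.' but target has 'O' -> reject
  (0,0)=. (2,3)=O (3,0)=. -> step gives (1,1)='.' but target has 'O' -> reject
  (0,0)=. (2,3)=O (3,0)=O -> step gives (1,1)='.' but target has 'O' -> reject
  (0,0)=O (2,3)=. (3,0)=. -> step gives (2,0)='.' but target has 'O' -> reject
  (0,0)=O (2,3)=. (3,0)=O -> step reproduces the target at every cell -> ACCEPT
  (0,0)=O (2,3)=O (3,0)=. -> step gives (1,2)='.' but target has 'O' -> reject
  (0,0)=O (2,3)=O (3,0)=O -> step gives (1,2)='.' but target has 'O' -> reject
Unique solution: (0,0)=live, (2,3)=dead, (3,0)=live.
Check: live-neighbor counts of every cell in the completed generation 0:
02111
23321
32200
22200
Applying B3/S23 to generation 0 with these counts gives:
.....
.OO..
OO...
OO...
which matches the target exactly.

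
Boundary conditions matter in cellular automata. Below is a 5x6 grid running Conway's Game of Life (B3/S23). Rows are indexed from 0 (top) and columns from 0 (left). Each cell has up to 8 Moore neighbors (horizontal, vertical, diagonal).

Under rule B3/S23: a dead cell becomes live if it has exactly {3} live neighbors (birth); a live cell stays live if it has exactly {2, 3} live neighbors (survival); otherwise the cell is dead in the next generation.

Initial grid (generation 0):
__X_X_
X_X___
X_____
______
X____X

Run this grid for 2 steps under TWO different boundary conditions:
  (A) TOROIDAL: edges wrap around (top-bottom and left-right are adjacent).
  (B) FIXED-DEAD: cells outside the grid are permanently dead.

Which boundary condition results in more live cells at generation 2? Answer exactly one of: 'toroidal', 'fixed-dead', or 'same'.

Answer: toroidal

Derivation:
Under TOROIDAL boundary, generation 2:
X____X
X_X_X_
____XX
X____X
____XX
Population = 11

Under FIXED-DEAD boundary, generation 2:
__X___
______
______
______
______
Population = 1

Comparison: toroidal=11, fixed-dead=1 -> toroidal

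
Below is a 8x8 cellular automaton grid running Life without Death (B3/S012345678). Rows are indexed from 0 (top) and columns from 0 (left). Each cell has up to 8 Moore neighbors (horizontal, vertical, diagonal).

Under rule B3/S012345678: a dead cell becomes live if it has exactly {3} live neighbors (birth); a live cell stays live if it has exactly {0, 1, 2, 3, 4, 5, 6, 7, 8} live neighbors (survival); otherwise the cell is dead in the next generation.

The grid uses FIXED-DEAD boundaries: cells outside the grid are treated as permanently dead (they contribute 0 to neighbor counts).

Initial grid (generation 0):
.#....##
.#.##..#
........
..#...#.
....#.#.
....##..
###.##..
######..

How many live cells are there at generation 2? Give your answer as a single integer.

Answer: 42

Derivation:
Simulating step by step:
Generation 0 (given above): 24 live cells
Generation 1: 34 live cells
.##...##
.####.##
..##....
..#..##.
...##.#.
.#..###.
###.###.
######..
Generation 2: 42 live cells
.##..###
.#######
..##...#
..#..##.
..###.##
##..####
###.###.
#######.
Population at generation 2: 42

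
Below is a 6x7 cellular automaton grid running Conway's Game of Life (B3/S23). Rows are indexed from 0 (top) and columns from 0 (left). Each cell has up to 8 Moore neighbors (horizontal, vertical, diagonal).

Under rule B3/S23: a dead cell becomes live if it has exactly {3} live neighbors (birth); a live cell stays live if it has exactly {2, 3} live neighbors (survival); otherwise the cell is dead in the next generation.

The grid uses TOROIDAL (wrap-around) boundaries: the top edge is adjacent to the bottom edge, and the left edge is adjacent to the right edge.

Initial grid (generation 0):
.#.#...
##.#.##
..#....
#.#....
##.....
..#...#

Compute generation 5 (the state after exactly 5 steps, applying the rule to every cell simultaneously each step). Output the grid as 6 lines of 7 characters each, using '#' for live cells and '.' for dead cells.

Simulating step by step:
Generation 0 (given above): 14 live cells
Generation 1: 17 live cells
.#.###.
##.##.#
..##...
#.#....
#.#...#
..#....
Generation 2: 20 live cells
.#...##
##....#
....#.#
#.#...#
#.##..#
#.#.###
Generation 3: 8 live cells
..#.#..
.#.....
.......
..#....
..#.#..
..#.#..
Generation 4: 9 live cells
.##....
.......
.......
...#...
.##....
.##.##.
Generation 5: 7 live cells
(generation 5 grid is the final answer)

Answer: .###...
.......
.......
..#....
.#..#..
#......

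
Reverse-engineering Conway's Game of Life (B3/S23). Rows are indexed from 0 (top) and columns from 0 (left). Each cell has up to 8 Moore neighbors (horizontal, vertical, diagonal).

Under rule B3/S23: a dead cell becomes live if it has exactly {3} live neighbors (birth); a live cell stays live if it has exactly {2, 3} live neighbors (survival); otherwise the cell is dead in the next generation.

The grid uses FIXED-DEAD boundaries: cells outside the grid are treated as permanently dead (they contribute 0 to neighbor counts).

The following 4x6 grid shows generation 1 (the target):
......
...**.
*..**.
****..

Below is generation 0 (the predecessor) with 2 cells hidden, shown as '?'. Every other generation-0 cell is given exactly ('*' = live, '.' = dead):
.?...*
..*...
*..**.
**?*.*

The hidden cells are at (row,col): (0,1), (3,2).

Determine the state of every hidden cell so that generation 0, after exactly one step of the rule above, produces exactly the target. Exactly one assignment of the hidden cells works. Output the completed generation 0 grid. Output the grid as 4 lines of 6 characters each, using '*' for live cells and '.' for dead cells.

Hidden generation-0 cells (in order): (0,1), (3,2).
A hidden cell only influences target cells in its own 3x3 neighborhood. Try each of the 2^2 = 4 assignments, step the completed generation 0 forward once under B3/S23, and compare with the target:
  (0,1)=. (3,2)=. -> step reproduces the target at every cell -> ACCEPT
  (0,1)=. (3,2)=* -> step gives (2,3)='.' but target has '*' -> reject
  (0,1)=* (3,2)=. -> step gives (1,1)='*' but target has '.' -> reject
  (0,1)=* (3,2)=* -> step gives (1,1)='*' but target has '.' -> reject
Unique solution: (0,1)=dead, (3,2)=dead.
Check: live-neighbor counts of every cell in the completed generation 0:
011110
121332
244332
223241
Applying B3/S23 to generation 0 with these counts gives:
......
...**.
*..**.
****..
which matches the target exactly.

Answer: .....*
..*...
*..**.
**.*.*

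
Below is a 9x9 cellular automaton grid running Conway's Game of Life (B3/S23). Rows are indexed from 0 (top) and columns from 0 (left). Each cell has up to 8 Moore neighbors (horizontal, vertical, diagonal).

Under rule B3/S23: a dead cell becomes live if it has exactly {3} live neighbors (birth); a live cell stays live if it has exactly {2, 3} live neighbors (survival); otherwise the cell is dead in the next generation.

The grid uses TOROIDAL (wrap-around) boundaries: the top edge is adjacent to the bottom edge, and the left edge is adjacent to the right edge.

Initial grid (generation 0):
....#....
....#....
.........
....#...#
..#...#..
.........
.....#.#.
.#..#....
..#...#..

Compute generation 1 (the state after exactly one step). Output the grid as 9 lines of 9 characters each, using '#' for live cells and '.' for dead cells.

Answer: ...#.#...
.........
.........
.........
.........
......#..
.........
.....##..
...#.#...

Derivation:
Simulating step by step:
Generation 0 (given above): 12 live cells
Generation 1: 7 live cells
(generation 1 grid is the final answer)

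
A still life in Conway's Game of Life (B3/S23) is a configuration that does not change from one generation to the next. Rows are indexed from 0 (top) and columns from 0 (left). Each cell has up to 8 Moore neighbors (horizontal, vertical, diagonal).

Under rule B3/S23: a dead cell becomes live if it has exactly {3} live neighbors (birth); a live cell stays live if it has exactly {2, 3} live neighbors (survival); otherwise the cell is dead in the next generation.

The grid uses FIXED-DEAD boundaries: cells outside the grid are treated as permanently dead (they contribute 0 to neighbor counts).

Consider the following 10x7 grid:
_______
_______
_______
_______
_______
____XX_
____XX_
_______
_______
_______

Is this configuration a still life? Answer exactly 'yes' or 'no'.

Compute generation 1 and compare to generation 0 (given above):
Generation 1:
_______
_______
_______
_______
_______
____XX_
____XX_
_______
_______
_______
The grids are IDENTICAL -> still life.

Answer: yes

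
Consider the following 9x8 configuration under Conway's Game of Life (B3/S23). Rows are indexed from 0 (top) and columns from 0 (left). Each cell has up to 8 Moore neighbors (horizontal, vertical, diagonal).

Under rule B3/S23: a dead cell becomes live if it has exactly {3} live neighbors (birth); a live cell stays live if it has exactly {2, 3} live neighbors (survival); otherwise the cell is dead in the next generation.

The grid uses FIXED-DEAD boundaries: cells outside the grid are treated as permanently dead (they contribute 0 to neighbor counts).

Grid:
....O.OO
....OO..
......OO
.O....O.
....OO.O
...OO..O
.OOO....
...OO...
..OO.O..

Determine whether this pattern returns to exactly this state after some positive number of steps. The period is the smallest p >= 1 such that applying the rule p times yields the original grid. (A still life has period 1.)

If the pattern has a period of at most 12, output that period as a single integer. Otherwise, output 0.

Simulating and comparing each generation to the original:
Gen 0 (original, given above): 23 live cells
Gen 1: 14 live cells, differs from original
Gen 2: 12 live cells, differs from original
Gen 3: 10 live cells, differs from original
Gen 4: 10 live cells, differs from original
Gen 5: 11 live cells, differs from original
Gen 6: 13 live cells, differs from original
Gen 7: 16 live cells, differs from original
Gen 8: 11 live cells, differs from original
Gen 9: 9 live cells, differs from original
Gen 10: 9 live cells, differs from original
Gen 11: 8 live cells, differs from original
Gen 12: 6 live cells, differs from original
No period found within 12 steps.

Answer: 0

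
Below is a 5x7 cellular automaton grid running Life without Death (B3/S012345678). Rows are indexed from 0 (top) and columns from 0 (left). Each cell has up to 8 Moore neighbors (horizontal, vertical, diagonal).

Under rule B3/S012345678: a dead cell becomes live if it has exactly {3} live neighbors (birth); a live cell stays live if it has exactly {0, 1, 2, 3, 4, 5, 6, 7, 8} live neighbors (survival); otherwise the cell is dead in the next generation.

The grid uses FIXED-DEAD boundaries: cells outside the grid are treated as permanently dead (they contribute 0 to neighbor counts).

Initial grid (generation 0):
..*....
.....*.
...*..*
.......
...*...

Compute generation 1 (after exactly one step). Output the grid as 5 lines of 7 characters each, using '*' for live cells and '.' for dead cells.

Answer: ..*....
.....*.
...*..*
.......
...*...

Derivation:
Simulating step by step:
Generation 0 (given above): 5 live cells
Generation 1: 5 live cells
(generation 1 grid is the final answer)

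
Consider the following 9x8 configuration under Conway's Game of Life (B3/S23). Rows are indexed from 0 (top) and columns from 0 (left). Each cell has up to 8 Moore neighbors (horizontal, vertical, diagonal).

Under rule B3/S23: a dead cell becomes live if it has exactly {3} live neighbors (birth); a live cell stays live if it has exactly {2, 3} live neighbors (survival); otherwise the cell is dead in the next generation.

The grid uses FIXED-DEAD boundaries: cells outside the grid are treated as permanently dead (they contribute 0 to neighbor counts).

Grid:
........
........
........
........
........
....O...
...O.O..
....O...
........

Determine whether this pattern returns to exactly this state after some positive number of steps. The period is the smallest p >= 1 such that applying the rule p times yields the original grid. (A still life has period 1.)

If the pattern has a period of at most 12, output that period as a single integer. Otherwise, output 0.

Answer: 1

Derivation:
Simulating and comparing each generation to the original:
Gen 0 (original, given above): 4 live cells
Gen 1: 4 live cells, MATCHES original -> period = 1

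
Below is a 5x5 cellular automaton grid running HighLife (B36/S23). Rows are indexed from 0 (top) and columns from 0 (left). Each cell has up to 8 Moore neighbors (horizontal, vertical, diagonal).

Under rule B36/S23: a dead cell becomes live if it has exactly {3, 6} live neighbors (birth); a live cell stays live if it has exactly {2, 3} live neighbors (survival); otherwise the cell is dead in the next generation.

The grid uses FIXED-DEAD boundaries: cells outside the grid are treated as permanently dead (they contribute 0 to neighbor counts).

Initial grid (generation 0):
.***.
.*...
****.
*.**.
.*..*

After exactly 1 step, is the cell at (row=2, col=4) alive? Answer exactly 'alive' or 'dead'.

Simulating step by step:
Generation 0 (given above): 13 live cells
Generation 1: 10 live cells
.**..
.....
*..*.
**..*
.***.

Cell (2,4) at generation 1: 0 -> dead

Answer: dead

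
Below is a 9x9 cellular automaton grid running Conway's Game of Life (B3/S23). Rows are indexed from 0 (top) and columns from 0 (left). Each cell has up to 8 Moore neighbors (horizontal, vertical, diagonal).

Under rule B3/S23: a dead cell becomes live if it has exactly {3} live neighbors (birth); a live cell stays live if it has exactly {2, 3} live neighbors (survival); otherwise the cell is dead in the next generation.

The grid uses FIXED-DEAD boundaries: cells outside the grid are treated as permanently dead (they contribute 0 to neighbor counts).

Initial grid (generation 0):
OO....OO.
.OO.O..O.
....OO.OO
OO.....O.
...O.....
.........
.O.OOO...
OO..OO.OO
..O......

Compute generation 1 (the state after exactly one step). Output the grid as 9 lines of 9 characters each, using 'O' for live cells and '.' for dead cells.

Simulating step by step:
Generation 0 (given above): 27 live cells
Generation 1: 34 live cells
(generation 1 grid is the final answer)

Answer: OOO...OO.
OOOOO....
O.OOOO.OO
....O.OOO
.........
..OO.....
OOOO.OO..
OO...OO..
.O.......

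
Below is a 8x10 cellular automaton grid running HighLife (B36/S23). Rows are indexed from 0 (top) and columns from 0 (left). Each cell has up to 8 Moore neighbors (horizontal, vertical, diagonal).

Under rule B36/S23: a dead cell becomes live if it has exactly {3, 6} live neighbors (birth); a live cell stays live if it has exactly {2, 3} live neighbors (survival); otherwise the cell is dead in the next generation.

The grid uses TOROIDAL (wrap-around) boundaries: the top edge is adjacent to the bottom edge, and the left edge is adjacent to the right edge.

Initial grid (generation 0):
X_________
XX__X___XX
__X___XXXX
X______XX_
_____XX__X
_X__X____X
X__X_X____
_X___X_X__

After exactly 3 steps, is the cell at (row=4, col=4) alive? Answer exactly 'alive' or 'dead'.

Answer: alive

Derivation:
Simulating step by step:
Generation 0 (given above): 26 live cells
Generation 1: 21 live cells
________X_
_X________
______X___
X____X____
_____XXX_X
____X_X__X
XXX__XX___
XX__X_X___
Generation 2: 25 live cells
XX________
__________
__________
_____X_X__
X___X__XXX
_X__XX__XX
__XXX_XX_X
X_X___XX_X
Generation 3: 19 live cells
XX_______X
__________
__________
______XX_X
X___X__X__
_XX_______
__X_X___X_
__X__XXX_X

Cell (4,4) at generation 3: 1 -> alive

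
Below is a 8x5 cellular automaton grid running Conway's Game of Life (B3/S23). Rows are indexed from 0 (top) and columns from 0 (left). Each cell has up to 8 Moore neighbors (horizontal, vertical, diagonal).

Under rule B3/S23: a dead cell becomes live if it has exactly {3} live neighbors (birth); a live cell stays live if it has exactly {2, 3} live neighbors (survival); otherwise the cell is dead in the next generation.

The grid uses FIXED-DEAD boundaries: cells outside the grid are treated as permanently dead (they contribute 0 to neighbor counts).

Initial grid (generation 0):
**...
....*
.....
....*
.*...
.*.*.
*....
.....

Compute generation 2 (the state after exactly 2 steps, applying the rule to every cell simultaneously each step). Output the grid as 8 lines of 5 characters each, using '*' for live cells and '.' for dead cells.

Simulating step by step:
Generation 0 (given above): 8 live cells
Generation 1: 4 live cells
.....
.....
.....
.....
..*..
***..
.....
.....
Generation 2: 4 live cells
(generation 2 grid is the final answer)

Answer: .....
.....
.....
.....
..*..
.**..
.*...
.....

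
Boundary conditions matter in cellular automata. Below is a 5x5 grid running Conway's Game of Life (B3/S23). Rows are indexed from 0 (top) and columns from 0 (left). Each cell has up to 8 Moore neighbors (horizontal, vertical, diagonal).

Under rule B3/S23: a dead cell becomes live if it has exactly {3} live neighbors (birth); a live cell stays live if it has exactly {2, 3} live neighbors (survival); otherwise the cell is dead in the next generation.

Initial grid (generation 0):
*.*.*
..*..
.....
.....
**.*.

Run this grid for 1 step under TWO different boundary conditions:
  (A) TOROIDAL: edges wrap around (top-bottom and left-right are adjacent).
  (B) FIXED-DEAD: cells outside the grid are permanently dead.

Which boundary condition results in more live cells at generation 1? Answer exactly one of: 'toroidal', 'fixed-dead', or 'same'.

Under TOROIDAL boundary, generation 1:
*.*.*
.*.*.
.....
.....
****.
Population = 9

Under FIXED-DEAD boundary, generation 1:
.*.*.
.*.*.
.....
.....
.....
Population = 4

Comparison: toroidal=9, fixed-dead=4 -> toroidal

Answer: toroidal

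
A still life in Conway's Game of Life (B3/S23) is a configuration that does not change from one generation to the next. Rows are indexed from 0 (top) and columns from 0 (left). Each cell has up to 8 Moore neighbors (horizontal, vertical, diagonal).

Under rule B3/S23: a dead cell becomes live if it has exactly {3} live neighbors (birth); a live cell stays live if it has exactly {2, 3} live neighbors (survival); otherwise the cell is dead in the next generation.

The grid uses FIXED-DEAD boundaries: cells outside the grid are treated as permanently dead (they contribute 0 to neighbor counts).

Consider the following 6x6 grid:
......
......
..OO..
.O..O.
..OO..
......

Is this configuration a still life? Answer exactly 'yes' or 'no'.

Answer: yes

Derivation:
Compute generation 1 and compare to generation 0 (given above):
Generation 1:
......
......
..OO..
.O..O.
..OO..
......
The grids are IDENTICAL -> still life.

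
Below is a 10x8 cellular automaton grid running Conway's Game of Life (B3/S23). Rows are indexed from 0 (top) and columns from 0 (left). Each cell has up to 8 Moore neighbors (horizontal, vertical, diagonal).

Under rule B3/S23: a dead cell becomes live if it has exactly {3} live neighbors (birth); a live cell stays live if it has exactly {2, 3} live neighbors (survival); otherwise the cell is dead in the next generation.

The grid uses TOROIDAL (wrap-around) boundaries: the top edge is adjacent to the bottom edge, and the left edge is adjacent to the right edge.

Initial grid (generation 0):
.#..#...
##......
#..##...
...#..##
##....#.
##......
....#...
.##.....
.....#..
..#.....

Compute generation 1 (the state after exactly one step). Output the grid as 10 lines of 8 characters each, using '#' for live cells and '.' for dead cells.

Simulating step by step:
Generation 0 (given above): 20 live cells
Generation 1: 29 live cells
(generation 1 grid is the final answer)

Answer: ###.....
#####...
#####...
.######.
.##...#.
##.....#
#.#.....
........
.##.....
........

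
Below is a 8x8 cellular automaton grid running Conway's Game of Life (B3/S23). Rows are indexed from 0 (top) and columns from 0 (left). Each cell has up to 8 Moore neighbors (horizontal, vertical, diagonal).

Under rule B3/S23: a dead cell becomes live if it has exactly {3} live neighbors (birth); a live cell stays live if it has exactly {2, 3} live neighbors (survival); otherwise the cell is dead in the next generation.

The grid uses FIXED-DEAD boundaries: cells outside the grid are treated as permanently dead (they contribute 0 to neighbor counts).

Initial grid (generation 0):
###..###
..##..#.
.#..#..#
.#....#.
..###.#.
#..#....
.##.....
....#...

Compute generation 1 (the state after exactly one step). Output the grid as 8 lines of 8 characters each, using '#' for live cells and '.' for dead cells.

Simulating step by step:
Generation 0 (given above): 23 live cells
Generation 1: 27 live cells
(generation 1 grid is the final answer)

Answer: .###.###
#..##...
.#.#.###
.#..#.##
.#####..
....#...
.###....
........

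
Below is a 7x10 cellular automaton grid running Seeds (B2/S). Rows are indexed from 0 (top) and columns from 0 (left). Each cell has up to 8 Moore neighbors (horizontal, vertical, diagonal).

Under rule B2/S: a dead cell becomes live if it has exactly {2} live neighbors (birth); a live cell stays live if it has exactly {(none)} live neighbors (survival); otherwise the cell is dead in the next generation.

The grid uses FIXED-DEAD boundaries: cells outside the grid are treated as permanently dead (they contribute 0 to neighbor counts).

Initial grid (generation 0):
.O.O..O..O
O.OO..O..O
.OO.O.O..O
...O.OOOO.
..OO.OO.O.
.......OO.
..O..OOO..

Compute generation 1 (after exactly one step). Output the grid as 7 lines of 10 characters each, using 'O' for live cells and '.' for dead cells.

Simulating step by step:
Generation 0 (given above): 30 live cells
Generation 1: 8 live cells
(generation 1 grid is the final answer)

Answer: O...OO.OO.
..........
O.........
..........
..........
.O.......O
..........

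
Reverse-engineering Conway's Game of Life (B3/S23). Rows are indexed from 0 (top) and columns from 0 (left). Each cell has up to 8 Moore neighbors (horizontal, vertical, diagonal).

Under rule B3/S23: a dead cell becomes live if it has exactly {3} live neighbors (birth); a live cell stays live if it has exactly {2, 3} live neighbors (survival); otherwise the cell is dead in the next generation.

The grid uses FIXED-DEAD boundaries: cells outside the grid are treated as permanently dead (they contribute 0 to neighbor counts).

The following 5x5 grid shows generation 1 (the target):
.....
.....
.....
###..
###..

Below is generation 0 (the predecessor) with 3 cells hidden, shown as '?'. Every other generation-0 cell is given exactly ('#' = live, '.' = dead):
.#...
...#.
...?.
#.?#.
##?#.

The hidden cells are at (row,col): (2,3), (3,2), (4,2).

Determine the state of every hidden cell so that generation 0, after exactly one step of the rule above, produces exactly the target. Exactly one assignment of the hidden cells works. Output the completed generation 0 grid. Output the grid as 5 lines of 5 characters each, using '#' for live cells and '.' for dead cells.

Answer: .#...
...#.
.....
#..#.
##.#.

Derivation:
Hidden generation-0 cells (in order): (2,3), (3,2), (4,2).
A hidden cell only influences target cells in its own 3x3 neighborhood. Try each of the 2^3 = 8 assignments, step the completed generation 0 forward once under B3/S23, and compare with the target:
  (2,3)=. (3,2)=. (4,2)=. -> step reproduces the target at every cell -> ACCEPT
  (2,3)=. (3,2)=. (4,2)=# -> step gives (3,1)='.' but target has '#' -> reject
  (2,3)=. (3,2)=# (4,2)=. -> step gives (2,2)='#' but target has '.' -> reject
  (2,3)=. (3,2)=# (4,2)=# -> step gives (2,2)='#' but target has '.' -> reject
  (2,3)=# (3,2)=. (4,2)=. -> step gives (1,2)='#' but target has '.' -> reject
  (2,3)=# (3,2)=. (4,2)=# -> step gives (1,2)='#' but target has '.' -> reject
  (2,3)=# (3,2)=# (4,2)=. -> step gives (1,2)='#' but target has '.' -> reject
  (2,3)=# (3,2)=# (4,2)=# -> step gives (1,2)='#' but target has '.' -> reject
Unique solution: (2,3)=dead, (3,2)=dead, (4,2)=dead.
Check: live-neighbor counts of every cell in the completed generation 0:
10211
11201
11222
23312
22312
Applying B3/S23 to generation 0 with these counts gives:
.....
.....
.....
###..
###..
which matches the target exactly.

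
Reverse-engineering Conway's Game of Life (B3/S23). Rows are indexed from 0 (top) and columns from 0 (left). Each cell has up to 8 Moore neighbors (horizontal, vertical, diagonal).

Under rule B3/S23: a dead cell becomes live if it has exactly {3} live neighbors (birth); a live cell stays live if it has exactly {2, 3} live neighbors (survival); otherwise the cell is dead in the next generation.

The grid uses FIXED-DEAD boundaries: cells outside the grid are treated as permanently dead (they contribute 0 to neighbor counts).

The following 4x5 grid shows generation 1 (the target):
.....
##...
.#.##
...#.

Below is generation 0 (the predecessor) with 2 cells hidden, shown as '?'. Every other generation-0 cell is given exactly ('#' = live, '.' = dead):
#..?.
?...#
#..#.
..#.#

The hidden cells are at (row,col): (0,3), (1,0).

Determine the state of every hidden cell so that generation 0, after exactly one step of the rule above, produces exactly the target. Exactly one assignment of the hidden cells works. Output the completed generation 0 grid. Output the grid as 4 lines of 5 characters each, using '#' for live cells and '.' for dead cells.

Hidden generation-0 cells (in order): (0,3), (1,0).
A hidden cell only influences target cells in its own 3x3 neighborhood. Try each of the 2^2 = 4 assignments, step the completed generation 0 forward once under B3/S23, and compare with the target:
  (0,3)=. (1,0)=. -> step gives (1,0)='.' but target has '#' -> reject
  (0,3)=. (1,0)=# -> step reproduces the target at every cell -> ACCEPT
  (0,3)=# (1,0)=. -> step gives (1,0)='.' but target has '#' -> reject
  (0,3)=# (1,0)=# -> step gives (1,3)='#' but target has '.' -> reject
Unique solution: (0,3)=dead, (1,0)=live.
Check: live-neighbor counts of every cell in the completed generation 0:
12011
23121
13233
12131
Applying B3/S23 to generation 0 with these counts gives:
.....
##...
.#.##
...#.
which matches the target exactly.

Answer: #....
#...#
#..#.
..#.#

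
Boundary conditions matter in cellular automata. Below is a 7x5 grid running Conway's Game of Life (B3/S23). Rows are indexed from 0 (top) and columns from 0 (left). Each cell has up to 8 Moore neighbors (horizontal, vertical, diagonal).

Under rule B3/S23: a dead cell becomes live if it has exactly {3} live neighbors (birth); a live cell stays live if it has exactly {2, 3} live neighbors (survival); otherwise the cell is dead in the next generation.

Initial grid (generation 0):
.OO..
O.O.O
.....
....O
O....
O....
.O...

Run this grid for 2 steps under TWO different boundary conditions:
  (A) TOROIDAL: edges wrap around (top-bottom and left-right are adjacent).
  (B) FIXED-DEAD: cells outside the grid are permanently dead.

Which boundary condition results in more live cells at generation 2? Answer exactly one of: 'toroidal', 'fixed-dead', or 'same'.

Under TOROIDAL boundary, generation 2:
O....
O....
OOOO.
...O.
OO..O
..O..
O..OO
Population = 14

Under FIXED-DEAD boundary, generation 2:
.O.O.
.O..O
..OO.
.....
.....
.....
.....
Population = 6

Comparison: toroidal=14, fixed-dead=6 -> toroidal

Answer: toroidal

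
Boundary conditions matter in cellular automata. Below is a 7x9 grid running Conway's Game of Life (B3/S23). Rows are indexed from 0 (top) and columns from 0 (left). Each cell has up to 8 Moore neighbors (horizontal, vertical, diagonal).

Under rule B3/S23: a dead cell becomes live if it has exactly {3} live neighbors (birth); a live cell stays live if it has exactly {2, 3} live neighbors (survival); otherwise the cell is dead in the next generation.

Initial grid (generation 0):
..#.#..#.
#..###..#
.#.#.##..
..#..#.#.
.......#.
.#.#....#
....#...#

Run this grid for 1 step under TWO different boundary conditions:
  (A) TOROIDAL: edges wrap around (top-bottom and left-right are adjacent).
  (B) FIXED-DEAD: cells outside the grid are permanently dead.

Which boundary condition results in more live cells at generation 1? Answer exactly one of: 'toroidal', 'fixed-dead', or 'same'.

Under TOROIDAL boundary, generation 1:
#......#.
##.....##
##.#...##
..#.##.#.
..#...###
#......##
#.#.#..##
Population = 27

Under FIXED-DEAD boundary, generation 1:
....##...
.#.....#.
.#.#...#.
..#.##.#.
..#...###
.......##
.........
Population = 17

Comparison: toroidal=27, fixed-dead=17 -> toroidal

Answer: toroidal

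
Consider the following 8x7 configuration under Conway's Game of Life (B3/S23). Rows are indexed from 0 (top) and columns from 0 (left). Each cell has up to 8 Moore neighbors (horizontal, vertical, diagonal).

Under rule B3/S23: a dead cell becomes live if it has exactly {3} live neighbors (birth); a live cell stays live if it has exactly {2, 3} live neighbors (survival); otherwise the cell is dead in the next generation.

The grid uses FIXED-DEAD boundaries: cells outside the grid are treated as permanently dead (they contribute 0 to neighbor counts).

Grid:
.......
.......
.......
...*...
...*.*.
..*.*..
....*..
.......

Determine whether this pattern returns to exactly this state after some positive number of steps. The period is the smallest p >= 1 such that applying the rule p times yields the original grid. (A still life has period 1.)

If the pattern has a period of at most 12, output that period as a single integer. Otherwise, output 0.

Simulating and comparing each generation to the original:
Gen 0 (original, given above): 6 live cells
Gen 1: 6 live cells, differs from original
Gen 2: 6 live cells, MATCHES original -> period = 2

Answer: 2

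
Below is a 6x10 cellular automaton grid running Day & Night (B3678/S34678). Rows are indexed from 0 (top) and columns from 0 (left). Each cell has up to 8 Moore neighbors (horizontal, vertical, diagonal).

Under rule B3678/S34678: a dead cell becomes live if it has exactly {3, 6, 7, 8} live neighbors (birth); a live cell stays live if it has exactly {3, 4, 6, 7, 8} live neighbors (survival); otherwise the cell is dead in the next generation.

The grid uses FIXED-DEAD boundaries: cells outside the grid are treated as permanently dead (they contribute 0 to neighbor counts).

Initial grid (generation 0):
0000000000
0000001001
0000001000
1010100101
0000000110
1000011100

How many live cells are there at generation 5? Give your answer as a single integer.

Answer: 0

Derivation:
Simulating step by step:
Generation 0 (given above): 14 live cells
Generation 1: 12 live cells
0000000000
0000000000
0000010110
0000001100
0100010110
0000001110
Generation 2: 8 live cells
0000000000
0000000000
0000000100
0000010000
0000001110
0000001110
Generation 3: 6 live cells
0000000000
0000000000
0000000000
0000000010
0000011010
0000001010
Generation 4: 3 live cells
0000000000
0000000000
0000000000
0000000100
0000000001
0000010000
Generation 5: 0 live cells
0000000000
0000000000
0000000000
0000000000
0000000000
0000000000
Population at generation 5: 0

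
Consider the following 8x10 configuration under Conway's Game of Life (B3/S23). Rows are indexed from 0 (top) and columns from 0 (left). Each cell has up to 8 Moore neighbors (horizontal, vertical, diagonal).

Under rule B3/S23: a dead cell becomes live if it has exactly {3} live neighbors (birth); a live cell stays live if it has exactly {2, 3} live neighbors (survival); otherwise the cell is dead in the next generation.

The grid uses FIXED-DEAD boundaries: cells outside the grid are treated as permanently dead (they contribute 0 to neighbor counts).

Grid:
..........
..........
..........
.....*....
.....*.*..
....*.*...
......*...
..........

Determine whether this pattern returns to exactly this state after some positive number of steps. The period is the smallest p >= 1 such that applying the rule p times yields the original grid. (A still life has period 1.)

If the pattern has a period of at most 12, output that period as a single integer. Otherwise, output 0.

Simulating and comparing each generation to the original:
Gen 0 (original, given above): 6 live cells
Gen 1: 6 live cells, differs from original
Gen 2: 6 live cells, MATCHES original -> period = 2

Answer: 2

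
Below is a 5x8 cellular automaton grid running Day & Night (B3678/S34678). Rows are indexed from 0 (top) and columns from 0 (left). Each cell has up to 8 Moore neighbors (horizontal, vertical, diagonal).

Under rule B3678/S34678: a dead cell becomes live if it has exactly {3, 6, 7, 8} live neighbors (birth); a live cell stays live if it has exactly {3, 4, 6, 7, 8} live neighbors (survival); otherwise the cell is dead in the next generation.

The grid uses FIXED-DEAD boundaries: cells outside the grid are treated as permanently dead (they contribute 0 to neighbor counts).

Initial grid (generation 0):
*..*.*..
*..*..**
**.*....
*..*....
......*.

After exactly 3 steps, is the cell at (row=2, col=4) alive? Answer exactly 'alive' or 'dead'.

Answer: dead

Derivation:
Simulating step by step:
Generation 0 (given above): 13 live cells
Generation 1: 8 live cells
....*.*.
*.......
**..*...
.**.....
........
Generation 2: 7 live cells
........
.*...*..
***.....
**......
........
Generation 3: 8 live cells
........
***.....
*.*.....
***.....
........

Cell (2,4) at generation 3: 0 -> dead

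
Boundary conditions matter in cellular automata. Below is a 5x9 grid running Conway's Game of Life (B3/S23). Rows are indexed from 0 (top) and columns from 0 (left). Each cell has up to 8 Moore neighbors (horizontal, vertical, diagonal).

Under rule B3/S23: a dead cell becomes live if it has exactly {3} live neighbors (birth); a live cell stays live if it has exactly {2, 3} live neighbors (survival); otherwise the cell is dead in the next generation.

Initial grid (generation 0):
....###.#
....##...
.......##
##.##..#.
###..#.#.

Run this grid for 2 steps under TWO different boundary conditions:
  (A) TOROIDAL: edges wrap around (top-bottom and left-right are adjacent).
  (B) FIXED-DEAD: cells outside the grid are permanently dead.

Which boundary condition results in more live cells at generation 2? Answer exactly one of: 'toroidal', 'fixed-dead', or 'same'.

Answer: toroidal

Derivation:
Under TOROIDAL boundary, generation 2:
####...#.
.#####...
#..#.##..
..####...
###.#.##.
Population = 24

Under FIXED-DEAD boundary, generation 2:
.....#...
...##...#
...#.##.#
.#......#
.##.##...
Population = 14

Comparison: toroidal=24, fixed-dead=14 -> toroidal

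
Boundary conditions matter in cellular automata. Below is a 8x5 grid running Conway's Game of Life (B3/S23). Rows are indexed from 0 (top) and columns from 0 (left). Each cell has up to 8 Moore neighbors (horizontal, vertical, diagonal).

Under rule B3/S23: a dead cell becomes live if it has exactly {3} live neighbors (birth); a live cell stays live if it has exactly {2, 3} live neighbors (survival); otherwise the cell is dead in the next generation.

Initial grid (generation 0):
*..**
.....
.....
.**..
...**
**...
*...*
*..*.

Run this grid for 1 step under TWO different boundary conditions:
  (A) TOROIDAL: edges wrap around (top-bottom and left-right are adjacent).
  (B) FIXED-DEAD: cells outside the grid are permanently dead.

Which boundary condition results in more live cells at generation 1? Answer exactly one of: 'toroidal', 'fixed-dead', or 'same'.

Answer: toroidal

Derivation:
Under TOROIDAL boundary, generation 1:
*..*.
....*
.....
..**.
...**
.*.*.
.....
.*.*.
Population = 11

Under FIXED-DEAD boundary, generation 1:
.....
.....
.....
..**.
*..*.
**.**
*....
.....
Population = 9

Comparison: toroidal=11, fixed-dead=9 -> toroidal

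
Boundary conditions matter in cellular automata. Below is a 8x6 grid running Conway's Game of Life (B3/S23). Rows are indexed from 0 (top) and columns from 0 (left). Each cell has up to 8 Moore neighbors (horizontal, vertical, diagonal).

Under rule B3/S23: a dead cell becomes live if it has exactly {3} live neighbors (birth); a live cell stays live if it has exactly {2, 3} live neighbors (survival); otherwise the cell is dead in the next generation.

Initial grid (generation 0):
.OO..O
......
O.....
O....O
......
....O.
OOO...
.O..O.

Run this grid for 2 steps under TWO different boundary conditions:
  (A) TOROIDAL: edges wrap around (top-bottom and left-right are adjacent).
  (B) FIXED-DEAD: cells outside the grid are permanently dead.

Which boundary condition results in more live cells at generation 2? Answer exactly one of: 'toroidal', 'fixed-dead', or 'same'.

Answer: toroidal

Derivation:
Under TOROIDAL boundary, generation 2:
..O..O
..O...
......
....O.
.....O
.O..OO
.O.O.O
...O.O
Population = 13

Under FIXED-DEAD boundary, generation 2:
......
......
......
......
......
OO....
...O..
O..O..
Population = 5

Comparison: toroidal=13, fixed-dead=5 -> toroidal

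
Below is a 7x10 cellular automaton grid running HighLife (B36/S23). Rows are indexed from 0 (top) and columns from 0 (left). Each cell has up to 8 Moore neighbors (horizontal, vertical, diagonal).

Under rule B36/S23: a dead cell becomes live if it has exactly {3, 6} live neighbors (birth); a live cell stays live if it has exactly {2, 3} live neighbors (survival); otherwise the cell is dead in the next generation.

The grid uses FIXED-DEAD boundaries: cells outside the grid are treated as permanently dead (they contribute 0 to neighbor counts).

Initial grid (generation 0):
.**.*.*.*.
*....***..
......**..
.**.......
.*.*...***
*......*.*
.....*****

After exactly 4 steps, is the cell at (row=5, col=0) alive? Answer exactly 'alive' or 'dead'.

Simulating step by step:
Generation 0 (given above): 26 live cells
Generation 1: 17 live cells
.*....*...
.*......*.
.*...*.*..
.**...*...
**.....*.*
..........
......**.*
Generation 2: 18 live cells
..........
***...**..
**....**..
..*...***.
***.......
......**..
..........
Generation 3: 15 live cells
.*........
*.*...**..
*....*....
.**...*.*.
.**.....*.
.*........
..........
Generation 4: 13 live cells
.*........
*.....*...
*.*..*....
*.*....*..
*......*..
.**.......
..........

Cell (5,0) at generation 4: 0 -> dead

Answer: dead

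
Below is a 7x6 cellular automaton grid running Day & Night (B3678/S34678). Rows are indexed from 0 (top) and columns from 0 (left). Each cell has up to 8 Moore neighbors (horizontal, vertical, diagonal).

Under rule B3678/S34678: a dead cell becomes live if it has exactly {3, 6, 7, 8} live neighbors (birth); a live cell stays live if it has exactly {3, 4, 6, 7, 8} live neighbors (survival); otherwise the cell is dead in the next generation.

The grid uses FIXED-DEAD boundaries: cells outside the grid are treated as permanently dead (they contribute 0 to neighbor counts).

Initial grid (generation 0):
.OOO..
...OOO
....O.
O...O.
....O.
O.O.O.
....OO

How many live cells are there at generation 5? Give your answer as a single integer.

Answer: 0

Derivation:
Simulating step by step:
Generation 0 (given above): 15 live cells
Generation 1: 11 live cells
..OO..
...OO.
....O.
...O.O
.O...O
....O.
...O..
Generation 2: 7 live cells
...OO.
..OOO.
....OO
......
......
......
......
Generation 3: 4 live cells
..OOO.
......
....O.
......
......
......
......
Generation 4: 1 live cells
......
....O.
......
......
......
......
......
Generation 5: 0 live cells
......
......
......
......
......
......
......
Population at generation 5: 0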